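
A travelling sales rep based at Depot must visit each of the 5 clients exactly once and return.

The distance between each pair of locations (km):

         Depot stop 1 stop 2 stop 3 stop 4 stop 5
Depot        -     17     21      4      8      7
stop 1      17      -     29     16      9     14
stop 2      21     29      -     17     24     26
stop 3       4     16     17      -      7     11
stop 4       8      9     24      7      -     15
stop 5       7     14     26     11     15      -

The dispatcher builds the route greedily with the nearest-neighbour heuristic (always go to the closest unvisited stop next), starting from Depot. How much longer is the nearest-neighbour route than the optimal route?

6 km longer than the optimal tour.

From Depot: stop 3=4, stop 5=7, stop 4=8, stop 1=17, stop 2=21 → choose stop 3 (4).
From stop 3: stop 4=7, stop 5=11, stop 1=16, stop 2=17 → choose stop 4 (7).
From stop 4: stop 1=9, stop 5=15, stop 2=24 → choose stop 1 (9).
From stop 1: stop 5=14, stop 2=29 → choose stop 5 (14).
From stop 5: stop 2=26 → choose stop 2 (26).
NN route Depot → stop 3 → stop 4 → stop 1 → stop 5 → stop 2 → Depot costs 81.
Optimal: Depot → stop 2 → stop 3 → stop 4 → stop 1 → stop 5 → Depot costs 75 (by enumerating all 60 distinct tours).
Excess = 81 − 75 = 6.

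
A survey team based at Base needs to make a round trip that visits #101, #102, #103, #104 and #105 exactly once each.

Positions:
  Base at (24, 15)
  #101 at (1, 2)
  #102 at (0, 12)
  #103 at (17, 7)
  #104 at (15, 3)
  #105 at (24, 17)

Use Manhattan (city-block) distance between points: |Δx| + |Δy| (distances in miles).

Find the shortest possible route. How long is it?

Shortest round trip = 78 miles.

With 5 stops there are 5!/2 = 60 distinct round trips (a route and its reverse cost the same).
Base - #101 - #102 - #103 - #104 - #105 - Base: 36+11+22+6+23+2 = 100
Base - #101 - #102 - #103 - #105 - #104 - Base: 36+11+22+17+23+21 = 130
Base - #101 - #102 - #104 - #103 - #105 - Base: 36+11+24+6+17+2 = 96
Base - #101 - #102 - #104 - #105 - #103 - Base: 36+11+24+23+17+15 = 126
Base - #101 - #102 - #105 - #103 - #104 - Base: 36+11+29+17+6+21 = 120
Base - #101 - #102 - #105 - #104 - #103 - Base: 36+11+29+23+6+15 = 120
Base - #101 - #103 - #102 - #104 - #105 - Base: 36+21+22+24+23+2 = 128
Base - #101 - #103 - #102 - #105 - #104 - Base: 36+21+22+29+23+21 = 152
Base - #101 - #103 - #104 - #102 - #105 - Base: 36+21+6+24+29+2 = 118
Base - #101 - #103 - #104 - #105 - #102 - Base: 36+21+6+23+29+27 = 142
Base - #101 - #103 - #105 - #102 - #104 - Base: 36+21+17+29+24+21 = 148
Base - #101 - #103 - #105 - #104 - #102 - Base: 36+21+17+23+24+27 = 148
Base - #101 - #104 - #102 - #103 - #105 - Base: 36+15+24+22+17+2 = 116
Base - #101 - #104 - #102 - #105 - #103 - Base: 36+15+24+29+17+15 = 136
… (46 more)
Base - #102 - #101 - #104 - #103 - #105 - Base: 27+11+15+6+17+2 = 78  ← best
The minimum is 78.
One optimal route: Base → #102 → #101 → #104 → #103 → #105 → Base (or its reverse).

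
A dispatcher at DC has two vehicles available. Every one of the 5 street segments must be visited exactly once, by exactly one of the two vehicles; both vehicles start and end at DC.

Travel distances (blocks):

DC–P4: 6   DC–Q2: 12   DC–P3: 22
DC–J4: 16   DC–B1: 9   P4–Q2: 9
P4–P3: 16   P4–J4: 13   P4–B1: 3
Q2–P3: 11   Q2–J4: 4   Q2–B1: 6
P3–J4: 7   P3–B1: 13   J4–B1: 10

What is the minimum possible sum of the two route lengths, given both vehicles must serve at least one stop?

Check every non-empty split of the stops between the two vehicles; for each half take its own optimal tour:
  {P4} + {Q2, P3, J4, B1}: 12 + 45 = 57
  {Q2} + {P4, P3, J4, B1}: 24 + 45 = 69
  {P4, Q2} + {P3, J4, B1}: 27 + 45 = 72
  {P3} + {P4, Q2, J4, B1}: 44 + 35 = 79
  {P4, P3} + {Q2, J4, B1}: 44 + 35 = 79
  {Q2, P3} + {P4, J4, B1}: 45 + 35 = 80
  … (15 splits in total)
Best: vehicle 1 DC → P4 → DC = 12; vehicle 2 DC → Q2 → J4 → P3 → B1 → DC = 45; combined 57.

57 blocks — the smallest possible combined total.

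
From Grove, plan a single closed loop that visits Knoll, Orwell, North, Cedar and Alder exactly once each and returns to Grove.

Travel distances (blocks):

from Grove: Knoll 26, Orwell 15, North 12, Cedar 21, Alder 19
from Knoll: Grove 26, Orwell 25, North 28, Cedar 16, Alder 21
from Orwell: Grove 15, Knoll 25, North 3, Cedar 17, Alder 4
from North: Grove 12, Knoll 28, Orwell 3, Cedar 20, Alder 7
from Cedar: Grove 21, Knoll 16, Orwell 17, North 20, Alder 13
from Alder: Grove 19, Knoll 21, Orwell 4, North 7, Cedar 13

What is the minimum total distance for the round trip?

74 blocks — the shortest possible round trip.

With 5 stops there are 5!/2 = 60 distinct round trips (a route and its reverse cost the same).
Grove-Knoll-Orwell-North-Cedar-Alder-Grove: 26+25+3+20+13+19 = 106
Grove-Knoll-Orwell-North-Alder-Cedar-Grove: 26+25+3+7+13+21 = 95
Grove-Knoll-Orwell-Cedar-North-Alder-Grove: 26+25+17+20+7+19 = 114
Grove-Knoll-Orwell-Cedar-Alder-North-Grove: 26+25+17+13+7+12 = 100
Grove-Knoll-Orwell-Alder-North-Cedar-Grove: 26+25+4+7+20+21 = 103
Grove-Knoll-Orwell-Alder-Cedar-North-Grove: 26+25+4+13+20+12 = 100
Grove-Knoll-North-Orwell-Cedar-Alder-Grove: 26+28+3+17+13+19 = 106
Grove-Knoll-North-Orwell-Alder-Cedar-Grove: 26+28+3+4+13+21 = 95
Grove-Knoll-North-Cedar-Orwell-Alder-Grove: 26+28+20+17+4+19 = 114
Grove-Knoll-North-Cedar-Alder-Orwell-Grove: 26+28+20+13+4+15 = 106
Grove-Knoll-North-Alder-Orwell-Cedar-Grove: 26+28+7+4+17+21 = 103
Grove-Knoll-North-Alder-Cedar-Orwell-Grove: 26+28+7+13+17+15 = 106
Grove-Knoll-Cedar-Orwell-North-Alder-Grove: 26+16+17+3+7+19 = 88
Grove-Knoll-Cedar-Orwell-Alder-North-Grove: 26+16+17+4+7+12 = 82
… (46 more)
Grove-Knoll-Cedar-Alder-Orwell-North-Grove: 26+16+13+4+3+12 = 74  ← best
The minimum is 74.
One optimal route: Grove → Knoll → Cedar → Alder → Orwell → North → Grove (or its reverse).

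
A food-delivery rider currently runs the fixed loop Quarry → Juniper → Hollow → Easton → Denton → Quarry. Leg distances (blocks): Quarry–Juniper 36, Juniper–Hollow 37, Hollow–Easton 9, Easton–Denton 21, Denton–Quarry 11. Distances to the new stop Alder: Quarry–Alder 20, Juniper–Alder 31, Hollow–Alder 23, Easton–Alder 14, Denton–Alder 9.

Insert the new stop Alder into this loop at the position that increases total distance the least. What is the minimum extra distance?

Adding 2 blocks by placing Alder on the Easton–Denton leg.

Insertion cost between consecutive stops i–j is d(i,Alder) + d(Alder,j) − d(i,j):
  between Quarry and Juniper: 20 + 31 − 36 = 15
  between Juniper and Hollow: 31 + 23 − 37 = 17
  between Hollow and Easton: 23 + 14 − 9 = 28
  between Easton and Denton: 14 + 9 − 21 = 2
  between Denton and Quarry: 9 + 20 − 11 = 18
Cheapest insertion is between Easton and Denton, adding 2.
New total = 114 + 2 = 116.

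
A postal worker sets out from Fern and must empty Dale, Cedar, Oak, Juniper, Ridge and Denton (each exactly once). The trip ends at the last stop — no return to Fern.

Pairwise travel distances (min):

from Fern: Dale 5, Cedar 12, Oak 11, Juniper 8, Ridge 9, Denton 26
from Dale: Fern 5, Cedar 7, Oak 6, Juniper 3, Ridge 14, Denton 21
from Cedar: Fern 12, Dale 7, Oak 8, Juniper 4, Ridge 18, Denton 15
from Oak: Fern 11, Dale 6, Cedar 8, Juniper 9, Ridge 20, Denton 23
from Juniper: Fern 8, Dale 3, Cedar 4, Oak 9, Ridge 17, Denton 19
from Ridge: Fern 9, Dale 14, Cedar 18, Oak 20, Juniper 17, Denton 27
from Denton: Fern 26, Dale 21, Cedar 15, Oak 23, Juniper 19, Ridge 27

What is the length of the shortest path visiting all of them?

There are 6! = 720 possible orderings.
Fern - Dale - Cedar - Oak - Juniper - Ridge - Denton: 5+7+8+9+17+27 = 73
Fern - Dale - Cedar - Oak - Juniper - Denton - Ridge: 5+7+8+9+19+27 = 75
Fern - Dale - Cedar - Oak - Ridge - Juniper - Denton: 5+7+8+20+17+19 = 76
Fern - Dale - Cedar - Oak - Ridge - Denton - Juniper: 5+7+8+20+27+19 = 86
Fern - Dale - Cedar - Oak - Denton - Juniper - Ridge: 5+7+8+23+19+17 = 79
Fern - Dale - Cedar - Oak - Denton - Ridge - Juniper: 5+7+8+23+27+17 = 87
Fern - Dale - Cedar - Juniper - Oak - Ridge - Denton: 5+7+4+9+20+27 = 72
Fern - Dale - Cedar - Juniper - Oak - Denton - Ridge: 5+7+4+9+23+27 = 75
… (712 more)
Fern - Ridge - Dale - Oak - Juniper - Cedar - Denton: 9+14+6+9+4+15 = 57  ← best
The minimum is 57.
One shortest path: Fern → Ridge → Dale → Oak → Juniper → Cedar → Denton.

57 min — the minimum one-way total.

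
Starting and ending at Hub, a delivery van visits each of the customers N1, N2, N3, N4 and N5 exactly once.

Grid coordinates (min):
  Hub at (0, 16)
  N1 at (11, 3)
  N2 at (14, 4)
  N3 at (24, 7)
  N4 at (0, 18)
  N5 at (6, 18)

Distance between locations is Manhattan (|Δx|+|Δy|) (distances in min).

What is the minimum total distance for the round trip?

Hub-N1-N2-N3-N4-N5-Hub: 24+4+13+35+6+8 = 90
Hub-N1-N2-N3-N5-N4-Hub: 24+4+13+29+6+2 = 78
Hub-N1-N2-N4-N3-N5-Hub: 24+4+28+35+29+8 = 128
Hub-N1-N2-N4-N5-N3-Hub: 24+4+28+6+29+33 = 124
Hub-N1-N2-N5-N3-N4-Hub: 24+4+22+29+35+2 = 116
Hub-N1-N2-N5-N4-N3-Hub: 24+4+22+6+35+33 = 124
Hub-N1-N3-N2-N4-N5-Hub: 24+17+13+28+6+8 = 96
Hub-N1-N3-N2-N5-N4-Hub: 24+17+13+22+6+2 = 84
Hub-N1-N3-N4-N2-N5-Hub: 24+17+35+28+22+8 = 134
Hub-N1-N3-N4-N5-N2-Hub: 24+17+35+6+22+26 = 130
Hub-N1-N3-N5-N2-N4-Hub: 24+17+29+22+28+2 = 122
Hub-N1-N3-N5-N4-N2-Hub: 24+17+29+6+28+26 = 130
Hub-N1-N4-N2-N3-N5-Hub: 24+26+28+13+29+8 = 128
Hub-N1-N4-N2-N5-N3-Hub: 24+26+28+22+29+33 = 162
… (46 more)
The minimum is 78.
One optimal route: Hub → N1 → N2 → N3 → N5 → N4 → Hub (or its reverse).

78 min — the shortest possible round trip.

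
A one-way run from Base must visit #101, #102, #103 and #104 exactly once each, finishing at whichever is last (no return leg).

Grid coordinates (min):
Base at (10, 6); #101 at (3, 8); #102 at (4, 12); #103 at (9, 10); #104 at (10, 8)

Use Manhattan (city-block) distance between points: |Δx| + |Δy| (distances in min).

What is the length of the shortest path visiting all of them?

There are 4! = 24 possible orderings.
Base→#101→#102→#103→#104: 9+5+7+3 = 24
Base→#101→#102→#104→#103: 9+5+10+3 = 27
Base→#101→#103→#102→#104: 9+8+7+10 = 34
Base→#101→#103→#104→#102: 9+8+3+10 = 30
Base→#101→#104→#102→#103: 9+7+10+7 = 33
Base→#101→#104→#103→#102: 9+7+3+7 = 26
Base→#102→#101→#103→#104: 12+5+8+3 = 28
Base→#102→#101→#104→#103: 12+5+7+3 = 27
Base→#102→#103→#101→#104: 12+7+8+7 = 34
Base→#102→#103→#104→#101: 12+7+3+7 = 29
Base→#102→#104→#101→#103: 12+10+7+8 = 37
Base→#102→#104→#103→#101: 12+10+3+8 = 33
Base→#103→#101→#102→#104: 5+8+5+10 = 28
Base→#103→#101→#104→#102: 5+8+7+10 = 30
… (10 more)
Base→#104→#103→#102→#101: 2+3+7+5 = 17  ← best
The minimum is 17.
One shortest path: Base → #104 → #103 → #102 → #101.

Shortest open route: 17 min.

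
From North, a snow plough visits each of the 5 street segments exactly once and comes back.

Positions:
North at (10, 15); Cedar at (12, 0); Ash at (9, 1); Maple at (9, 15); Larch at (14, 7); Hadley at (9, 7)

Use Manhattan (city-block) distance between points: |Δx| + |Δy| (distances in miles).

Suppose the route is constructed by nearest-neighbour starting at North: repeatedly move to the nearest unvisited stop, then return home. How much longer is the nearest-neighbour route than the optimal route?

The nearest-neighbour route is 2 miles longer than optimal.

North: Maple=1, Hadley=9, Larch=12, Ash=15, Cedar=17 ⇒ Maple
Maple: Hadley=8, Larch=13, Ash=14, Cedar=18 ⇒ Hadley
Hadley: Larch=5, Ash=6, Cedar=10 ⇒ Larch
Larch: Cedar=9, Ash=11 ⇒ Cedar
Cedar: Ash=4 ⇒ Ash
NN route North → Maple → Hadley → Larch → Cedar → Ash → North costs 42.
Optimal: North → Maple → Hadley → Ash → Cedar → Larch → North costs 40 (by enumerating all 60 distinct tours).
Excess = 42 − 40 = 2.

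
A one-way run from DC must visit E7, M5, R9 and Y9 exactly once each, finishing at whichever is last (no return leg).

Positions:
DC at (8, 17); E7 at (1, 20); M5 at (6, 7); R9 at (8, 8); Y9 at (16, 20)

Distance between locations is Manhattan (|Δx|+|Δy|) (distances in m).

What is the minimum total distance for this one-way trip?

There are 4! = 24 possible orderings.
DC→E7→M5→R9→Y9: 10+18+3+20 = 51
DC→E7→M5→Y9→R9: 10+18+23+20 = 71
DC→E7→R9→M5→Y9: 10+19+3+23 = 55
DC→E7→R9→Y9→M5: 10+19+20+23 = 72
DC→E7→Y9→M5→R9: 10+15+23+3 = 51
DC→E7→Y9→R9→M5: 10+15+20+3 = 48
DC→M5→E7→R9→Y9: 12+18+19+20 = 69
DC→M5→E7→Y9→R9: 12+18+15+20 = 65
DC→M5→R9→E7→Y9: 12+3+19+15 = 49
DC→M5→R9→Y9→E7: 12+3+20+15 = 50
DC→M5→Y9→E7→R9: 12+23+15+19 = 69
DC→M5→Y9→R9→E7: 12+23+20+19 = 74
DC→R9→E7→M5→Y9: 9+19+18+23 = 69
DC→R9→E7→Y9→M5: 9+19+15+23 = 66
… (10 more)
DC→R9→M5→E7→Y9: 9+3+18+15 = 45  ← best
The minimum is 45.
One shortest path: DC → R9 → M5 → E7 → Y9.

Minimum one-way distance = 45 m.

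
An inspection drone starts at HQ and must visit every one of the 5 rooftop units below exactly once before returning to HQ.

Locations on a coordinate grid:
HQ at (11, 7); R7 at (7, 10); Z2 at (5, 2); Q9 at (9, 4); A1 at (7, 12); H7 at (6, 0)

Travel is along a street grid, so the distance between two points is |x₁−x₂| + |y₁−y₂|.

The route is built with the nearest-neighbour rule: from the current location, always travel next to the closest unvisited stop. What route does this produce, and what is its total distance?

From HQ: distances to unvisited — Q9=5, R7=7, A1=9, Z2=11, H7=12. Nearest is Q9 (5).
From Q9: distances to unvisited — Z2=6, H7=7, R7=8, A1=10. Nearest is Z2 (6).
From Z2: distances to unvisited — H7=3, R7=10, A1=12. Nearest is H7 (3).
From H7: distances to unvisited — R7=11, A1=13. Nearest is R7 (11).
From R7: distances to unvisited — A1=2. Nearest is A1 (2).
Return A1→HQ: 9.
Total = 5 + 6 + 3 + 11 + 2 + 9 = 36.

Nearest-neighbour total = 36; route HQ → Q9 → Z2 → H7 → R7 → A1 → HQ.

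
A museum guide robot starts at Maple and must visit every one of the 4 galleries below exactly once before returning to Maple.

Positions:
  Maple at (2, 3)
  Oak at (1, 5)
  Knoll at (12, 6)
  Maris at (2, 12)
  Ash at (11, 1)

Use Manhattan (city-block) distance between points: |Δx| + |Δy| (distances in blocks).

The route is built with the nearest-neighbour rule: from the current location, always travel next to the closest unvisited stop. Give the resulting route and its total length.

44 blocks along Maple → Oak → Maris → Knoll → Ash → Maple.

From Maple: distances to unvisited — Oak=3, Maris=9, Ash=11, Knoll=13. Nearest is Oak (3).
From Oak: distances to unvisited — Maris=8, Knoll=12, Ash=14. Nearest is Maris (8).
From Maris: distances to unvisited — Knoll=16, Ash=20. Nearest is Knoll (16).
From Knoll: distances to unvisited — Ash=6. Nearest is Ash (6).
Return Ash→Maple: 11.
Total = 3 + 8 + 16 + 6 + 11 = 44.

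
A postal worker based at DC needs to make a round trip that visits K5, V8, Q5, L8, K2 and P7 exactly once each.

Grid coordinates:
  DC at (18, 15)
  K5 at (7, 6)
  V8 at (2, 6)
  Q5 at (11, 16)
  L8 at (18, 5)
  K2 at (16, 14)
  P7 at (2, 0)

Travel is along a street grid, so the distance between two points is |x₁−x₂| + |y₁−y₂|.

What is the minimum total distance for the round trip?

66 — the shortest possible round trip.

DC→K5→V8→Q5→L8→K2→P7→DC: 20+5+19+18+11+28+31 = 132
DC→K5→V8→Q5→L8→P7→K2→DC: 20+5+19+18+21+28+3 = 114
DC→K5→V8→Q5→K2→L8→P7→DC: 20+5+19+7+11+21+31 = 114
DC→K5→V8→Q5→K2→P7→L8→DC: 20+5+19+7+28+21+10 = 110
DC→K5→V8→Q5→P7→L8→K2→DC: 20+5+19+25+21+11+3 = 104
DC→K5→V8→Q5→P7→K2→L8→DC: 20+5+19+25+28+11+10 = 118
DC→K5→V8→L8→Q5→K2→P7→DC: 20+5+17+18+7+28+31 = 126
DC→K5→V8→L8→Q5→P7→K2→DC: 20+5+17+18+25+28+3 = 116
… (352 more)
DC→L8→P7→V8→K5→Q5→K2→DC: 10+21+6+5+14+7+3 = 66  ← best
The minimum is 66.
One optimal route: DC → L8 → P7 → V8 → K5 → Q5 → K2 → DC (or its reverse).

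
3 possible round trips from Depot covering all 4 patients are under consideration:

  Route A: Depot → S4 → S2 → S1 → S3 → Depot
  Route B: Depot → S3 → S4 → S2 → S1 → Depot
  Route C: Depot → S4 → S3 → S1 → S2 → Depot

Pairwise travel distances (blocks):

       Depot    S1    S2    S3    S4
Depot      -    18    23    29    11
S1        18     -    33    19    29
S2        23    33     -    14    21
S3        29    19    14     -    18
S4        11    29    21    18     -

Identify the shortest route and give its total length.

104 blocks — Route C is the shortest.

Route A: 11 + 21 + 33 + 19 + 29 = 113
Route B: 29 + 18 + 21 + 33 + 18 = 119
Route C: 11 + 18 + 19 + 33 + 23 = 104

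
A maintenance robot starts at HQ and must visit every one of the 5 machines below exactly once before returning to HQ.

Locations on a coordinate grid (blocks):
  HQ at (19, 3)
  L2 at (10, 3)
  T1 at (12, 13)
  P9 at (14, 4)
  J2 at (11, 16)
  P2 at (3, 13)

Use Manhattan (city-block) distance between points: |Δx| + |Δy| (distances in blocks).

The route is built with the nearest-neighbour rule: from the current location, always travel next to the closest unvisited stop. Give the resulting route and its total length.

64 blocks along HQ → P9 → L2 → T1 → J2 → P2 → HQ.

From HQ: distances to unvisited — P9=6, L2=9, T1=17, J2=21, P2=26. Nearest is P9 (6).
From P9: distances to unvisited — L2=5, T1=11, J2=15, P2=20. Nearest is L2 (5).
From L2: distances to unvisited — T1=12, J2=14, P2=17. Nearest is T1 (12).
From T1: distances to unvisited — J2=4, P2=9. Nearest is J2 (4).
From J2: distances to unvisited — P2=11. Nearest is P2 (11).
Return P2→HQ: 26.
Total = 6 + 5 + 12 + 4 + 11 + 26 = 64.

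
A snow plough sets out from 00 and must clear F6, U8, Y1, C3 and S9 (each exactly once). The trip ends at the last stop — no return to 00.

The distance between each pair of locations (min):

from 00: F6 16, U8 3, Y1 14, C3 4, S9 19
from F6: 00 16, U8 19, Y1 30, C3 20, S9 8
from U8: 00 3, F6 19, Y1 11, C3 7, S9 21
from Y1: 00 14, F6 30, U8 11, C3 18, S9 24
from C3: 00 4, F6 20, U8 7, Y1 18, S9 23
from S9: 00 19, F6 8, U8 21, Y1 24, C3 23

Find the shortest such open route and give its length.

Shortest open route: 54 min.

There are 5! = 120 possible orderings.
00→F6→U8→Y1→C3→S9: 16+19+11+18+23 = 87
00→F6→U8→Y1→S9→C3: 16+19+11+24+23 = 93
00→F6→U8→C3→Y1→S9: 16+19+7+18+24 = 84
00→F6→U8→C3→S9→Y1: 16+19+7+23+24 = 89
00→F6→U8→S9→Y1→C3: 16+19+21+24+18 = 98
00→F6→U8→S9→C3→Y1: 16+19+21+23+18 = 97
00→F6→Y1→U8→C3→S9: 16+30+11+7+23 = 87
00→F6→Y1→U8→S9→C3: 16+30+11+21+23 = 101
00→F6→Y1→C3→U8→S9: 16+30+18+7+21 = 92
00→F6→Y1→C3→S9→U8: 16+30+18+23+21 = 108
00→F6→Y1→S9→U8→C3: 16+30+24+21+7 = 98
00→F6→Y1→S9→C3→U8: 16+30+24+23+7 = 100
00→F6→C3→U8→Y1→S9: 16+20+7+11+24 = 78
00→F6→C3→U8→S9→Y1: 16+20+7+21+24 = 88
… (106 more)
00→C3→U8→Y1→S9→F6: 4+7+11+24+8 = 54  ← best
The minimum is 54.
One shortest path: 00 → C3 → U8 → Y1 → S9 → F6.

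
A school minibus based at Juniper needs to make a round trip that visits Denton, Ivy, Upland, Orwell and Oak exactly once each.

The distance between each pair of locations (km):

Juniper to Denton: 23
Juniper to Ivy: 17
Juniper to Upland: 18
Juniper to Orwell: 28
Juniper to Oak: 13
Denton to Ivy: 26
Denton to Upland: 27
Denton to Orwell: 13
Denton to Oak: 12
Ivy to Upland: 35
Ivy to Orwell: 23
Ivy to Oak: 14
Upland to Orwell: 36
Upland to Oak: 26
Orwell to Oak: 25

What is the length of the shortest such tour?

108 km — the shortest possible round trip.

There are 60 distinct closed tours to check (reversals are equivalent).
Juniper-Denton-Ivy-Upland-Orwell-Oak-Juniper: 23+26+35+36+25+13 = 158
Juniper-Denton-Ivy-Upland-Oak-Orwell-Juniper: 23+26+35+26+25+28 = 163
Juniper-Denton-Ivy-Orwell-Upland-Oak-Juniper: 23+26+23+36+26+13 = 147
Juniper-Denton-Ivy-Orwell-Oak-Upland-Juniper: 23+26+23+25+26+18 = 141
Juniper-Denton-Ivy-Oak-Upland-Orwell-Juniper: 23+26+14+26+36+28 = 153
Juniper-Denton-Ivy-Oak-Orwell-Upland-Juniper: 23+26+14+25+36+18 = 142
Juniper-Denton-Upland-Ivy-Orwell-Oak-Juniper: 23+27+35+23+25+13 = 146
Juniper-Denton-Upland-Ivy-Oak-Orwell-Juniper: 23+27+35+14+25+28 = 152
Juniper-Denton-Upland-Orwell-Ivy-Oak-Juniper: 23+27+36+23+14+13 = 136
Juniper-Denton-Upland-Orwell-Oak-Ivy-Juniper: 23+27+36+25+14+17 = 142
Juniper-Denton-Upland-Oak-Ivy-Orwell-Juniper: 23+27+26+14+23+28 = 141
Juniper-Denton-Upland-Oak-Orwell-Ivy-Juniper: 23+27+26+25+23+17 = 141
Juniper-Denton-Orwell-Ivy-Upland-Oak-Juniper: 23+13+23+35+26+13 = 133
Juniper-Denton-Orwell-Ivy-Oak-Upland-Juniper: 23+13+23+14+26+18 = 117
… (46 more)
Juniper-Upland-Denton-Orwell-Ivy-Oak-Juniper: 18+27+13+23+14+13 = 108  ← best
The minimum is 108.
One optimal route: Juniper → Upland → Denton → Orwell → Ivy → Oak → Juniper (or its reverse).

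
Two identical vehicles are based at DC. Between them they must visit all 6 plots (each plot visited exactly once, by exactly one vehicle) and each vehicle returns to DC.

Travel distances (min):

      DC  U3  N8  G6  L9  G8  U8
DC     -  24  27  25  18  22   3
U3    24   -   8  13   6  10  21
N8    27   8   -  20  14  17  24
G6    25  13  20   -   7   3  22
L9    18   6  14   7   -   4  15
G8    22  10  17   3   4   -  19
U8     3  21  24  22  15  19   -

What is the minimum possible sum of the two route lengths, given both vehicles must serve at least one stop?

Minimum combined distance: 79 min.

There are 2^5 − 1 = 31 ways to divide the 6 stops into two non-empty groups. For each, the best each vehicle can do is its own shortest tour through its group:
  {U3} + {N8, G6, L9, G8, U8}: 48 + 72 = 120
  {N8} + {U3, G6, L9, G8, U8}: 54 + 62 = 116
  {U3, N8} + {G6, L9, G8, U8}: 59 + 50 = 109
  {G6} + {U3, N8, L9, G8, U8}: 50 + 67 = 117
  {U3, G6} + {N8, L9, G8, U8}: 62 + 66 = 128
  {N8, G6} + {U3, L9, G8, U8}: 72 + 56 = 128
  … (31 splits in total)
  {U3, N8, G6, L9, G8} + {U8}: 73 + 6 = 79  ← best
Best: vehicle 1 DC → N8 → U3 → G6 → G8 → L9 → DC = 73; vehicle 2 DC → U8 → DC = 6; combined 79.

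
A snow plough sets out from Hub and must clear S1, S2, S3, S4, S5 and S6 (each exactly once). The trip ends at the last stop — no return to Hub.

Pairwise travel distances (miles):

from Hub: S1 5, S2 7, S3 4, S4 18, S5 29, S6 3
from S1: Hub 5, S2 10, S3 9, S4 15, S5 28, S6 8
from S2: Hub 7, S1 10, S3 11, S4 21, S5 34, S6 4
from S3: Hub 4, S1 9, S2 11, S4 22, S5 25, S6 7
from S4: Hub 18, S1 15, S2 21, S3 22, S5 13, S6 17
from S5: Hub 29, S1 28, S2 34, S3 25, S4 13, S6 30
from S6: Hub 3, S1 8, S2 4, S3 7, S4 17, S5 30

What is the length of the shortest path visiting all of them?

53 miles — the minimum one-way total.

There are 6! = 720 possible orderings.
Hub - S1 - S2 - S3 - S4 - S5 - S6: 5+10+11+22+13+30 = 91
Hub - S1 - S2 - S3 - S4 - S6 - S5: 5+10+11+22+17+30 = 95
Hub - S1 - S2 - S3 - S5 - S4 - S6: 5+10+11+25+13+17 = 81
Hub - S1 - S2 - S3 - S5 - S6 - S4: 5+10+11+25+30+17 = 98
Hub - S1 - S2 - S3 - S6 - S4 - S5: 5+10+11+7+17+13 = 63
Hub - S1 - S2 - S3 - S6 - S5 - S4: 5+10+11+7+30+13 = 76
Hub - S1 - S2 - S4 - S3 - S5 - S6: 5+10+21+22+25+30 = 113
Hub - S1 - S2 - S4 - S3 - S6 - S5: 5+10+21+22+7+30 = 95
… (712 more)
Hub - S3 - S6 - S2 - S1 - S4 - S5: 4+7+4+10+15+13 = 53  ← best
The minimum is 53.
One shortest path: Hub → S3 → S6 → S2 → S1 → S4 → S5.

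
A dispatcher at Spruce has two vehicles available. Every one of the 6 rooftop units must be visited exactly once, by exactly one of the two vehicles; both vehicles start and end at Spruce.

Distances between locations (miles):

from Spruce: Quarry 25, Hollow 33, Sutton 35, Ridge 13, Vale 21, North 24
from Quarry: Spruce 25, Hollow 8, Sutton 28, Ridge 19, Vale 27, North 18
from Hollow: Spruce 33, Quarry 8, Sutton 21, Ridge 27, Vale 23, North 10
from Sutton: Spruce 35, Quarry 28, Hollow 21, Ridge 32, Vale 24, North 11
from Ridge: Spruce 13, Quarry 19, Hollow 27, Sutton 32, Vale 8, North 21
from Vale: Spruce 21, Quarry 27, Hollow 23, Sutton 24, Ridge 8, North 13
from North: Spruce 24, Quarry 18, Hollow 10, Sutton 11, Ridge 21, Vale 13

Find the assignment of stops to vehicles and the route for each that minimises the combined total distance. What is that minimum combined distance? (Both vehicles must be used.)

Minimum combined distance: 125 miles.

There are 2^5 − 1 = 31 ways to divide the 6 stops into two non-empty groups. For each, the best each vehicle can do is its own shortest tour through its group:
  {Quarry} + {Hollow, Sutton, Ridge, Vale, North}: 50 + 99 = 149
  {Hollow} + {Quarry, Sutton, Ridge, Vale, North}: 66 + 98 = 164
  {Quarry, Hollow} + {Sutton, Ridge, Vale, North}: 66 + 80 = 146
  {Sutton} + {Quarry, Hollow, Ridge, Vale, North}: 70 + 77 = 147
  {Quarry, Sutton} + {Hollow, Ridge, Vale, North}: 88 + 77 = 165
  {Hollow, Sutton} + {Quarry, Ridge, Vale, North}: 89 + 77 = 166
  … (31 splits in total)
  {Ridge} + {Quarry, Hollow, Sutton, Vale, North}: 26 + 99 = 125  ← best
Best: vehicle 1 Spruce → Ridge → Spruce = 26; vehicle 2 Spruce → Quarry → Hollow → Sutton → North → Vale → Spruce = 99; combined 125.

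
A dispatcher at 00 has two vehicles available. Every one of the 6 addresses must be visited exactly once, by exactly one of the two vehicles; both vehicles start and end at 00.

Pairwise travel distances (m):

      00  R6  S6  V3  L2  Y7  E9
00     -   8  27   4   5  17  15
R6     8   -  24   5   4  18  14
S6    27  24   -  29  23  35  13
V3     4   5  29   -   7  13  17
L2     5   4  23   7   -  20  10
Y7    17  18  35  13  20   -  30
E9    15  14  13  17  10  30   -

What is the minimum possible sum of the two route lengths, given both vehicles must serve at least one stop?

Minimum combined distance: 94 m.

There are 2^5 − 1 = 31 ways to divide the 6 stops into two non-empty groups. For each, the best each vehicle can do is its own shortest tour through its group:
  {R6} + {S6, V3, L2, Y7, E9}: 16 + 80 = 96
  {S6} + {R6, V3, L2, Y7, E9}: 54 + 64 = 118
  {R6, S6} + {V3, L2, Y7, E9}: 59 + 62 = 121
  {V3} + {R6, S6, L2, Y7, E9}: 8 + 87 = 95
  {R6, V3} + {S6, L2, Y7, E9}: 17 + 80 = 97
  {S6, V3} + {R6, L2, Y7, E9}: 60 + 64 = 124
  … (31 splits in total)
  {V3, Y7} + {R6, S6, L2, E9}: 34 + 60 = 94  ← best
Best: vehicle 1 00 → V3 → Y7 → 00 = 34; vehicle 2 00 → R6 → S6 → E9 → L2 → 00 = 60; combined 94.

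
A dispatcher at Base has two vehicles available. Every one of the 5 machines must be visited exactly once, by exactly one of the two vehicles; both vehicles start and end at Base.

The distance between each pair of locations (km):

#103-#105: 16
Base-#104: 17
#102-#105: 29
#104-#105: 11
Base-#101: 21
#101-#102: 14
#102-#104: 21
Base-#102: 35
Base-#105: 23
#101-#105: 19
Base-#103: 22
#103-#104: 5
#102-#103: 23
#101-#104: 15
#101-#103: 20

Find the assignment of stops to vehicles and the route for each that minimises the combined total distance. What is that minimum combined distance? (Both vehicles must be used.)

Try each way of splitting the stops between the two vehicles (each non-empty) and, for each split, find the best tour for each vehicle:
  {#101} + {#102, #103, #104, #105}: 42 + 97 = 139
  {#102} + {#101, #103, #104, #105}: 70 + 78 = 148
  {#101, #102} + {#103, #104, #105}: 70 + 61 = 131
  {#103} + {#101, #102, #104, #105}: 44 + 90 = 134
  {#101, #103} + {#102, #104, #105}: 63 + 90 = 153
  {#102, #103} + {#101, #104, #105}: 80 + 68 = 148
  … (15 splits in total)
  {#101, #102, #103, #104} + {#105}: 80 + 46 = 126  ← best
Best: vehicle 1 Base → #101 → #102 → #103 → #104 → Base = 80; vehicle 2 Base → #105 → Base = 46; combined 126.

126 km — the smallest possible combined total.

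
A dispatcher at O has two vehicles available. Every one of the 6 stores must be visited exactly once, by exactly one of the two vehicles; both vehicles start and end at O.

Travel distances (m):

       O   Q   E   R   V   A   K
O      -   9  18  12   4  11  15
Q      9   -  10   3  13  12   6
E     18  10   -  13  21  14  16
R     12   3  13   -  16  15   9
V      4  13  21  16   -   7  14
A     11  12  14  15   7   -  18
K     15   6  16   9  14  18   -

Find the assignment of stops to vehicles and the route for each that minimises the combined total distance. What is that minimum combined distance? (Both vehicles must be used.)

Try each way of splitting the stops between the two vehicles (each non-empty) and, for each split, find the best tour for each vehicle:
  {Q} + {E, R, V, A, K}: 18 + 62 = 80
  {E} + {Q, R, V, A, K}: 36 + 50 = 86
  {Q, E} + {R, V, A, K}: 37 + 50 = 87
  {R} + {Q, E, V, A, K}: 24 + 56 = 80
  {Q, R} + {E, V, A, K}: 24 + 56 = 80
  {E, R} + {Q, V, A, K}: 43 + 44 = 87
  … (31 splits in total)
  {V} + {Q, E, R, A, K}: 8 + 62 = 70  ← best
Best: vehicle 1 O → V → O = 8; vehicle 2 O → Q → R → K → E → A → O = 62; combined 70.

Minimum combined distance: 70 m.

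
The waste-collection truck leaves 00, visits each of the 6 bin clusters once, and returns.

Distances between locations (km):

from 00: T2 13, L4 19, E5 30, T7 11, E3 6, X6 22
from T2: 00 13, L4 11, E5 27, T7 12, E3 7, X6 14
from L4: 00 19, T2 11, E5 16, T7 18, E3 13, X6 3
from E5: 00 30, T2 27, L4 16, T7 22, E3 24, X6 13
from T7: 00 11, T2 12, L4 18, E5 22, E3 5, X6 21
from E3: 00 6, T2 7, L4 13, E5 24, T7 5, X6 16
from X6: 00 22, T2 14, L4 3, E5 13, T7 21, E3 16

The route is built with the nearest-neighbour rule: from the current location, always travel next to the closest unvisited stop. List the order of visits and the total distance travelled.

From 00: distances to unvisited — E3=6, T7=11, T2=13, L4=19, X6=22, E5=30. Nearest is E3 (6).
From E3: distances to unvisited — T7=5, T2=7, L4=13, X6=16, E5=24. Nearest is T7 (5).
From T7: distances to unvisited — T2=12, L4=18, X6=21, E5=22. Nearest is T2 (12).
From T2: distances to unvisited — L4=11, X6=14, E5=27. Nearest is L4 (11).
From L4: distances to unvisited — X6=3, E5=16. Nearest is X6 (3).
From X6: distances to unvisited — E5=13. Nearest is E5 (13).
Return E5→00: 30.
Total = 6 + 5 + 12 + 11 + 3 + 13 + 30 = 80.

80 km along 00 → E3 → T7 → T2 → L4 → X6 → E5 → 00.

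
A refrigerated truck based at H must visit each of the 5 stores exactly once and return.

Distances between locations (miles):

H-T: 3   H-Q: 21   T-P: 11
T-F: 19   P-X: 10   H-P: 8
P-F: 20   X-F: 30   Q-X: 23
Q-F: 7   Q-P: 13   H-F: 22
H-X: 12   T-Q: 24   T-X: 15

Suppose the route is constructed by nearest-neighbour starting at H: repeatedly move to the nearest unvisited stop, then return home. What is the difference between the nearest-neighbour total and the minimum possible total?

From H: T=3, P=8, X=12, Q=21, F=22 → choose T (3).
From T: P=11, X=15, F=19, Q=24 → choose P (11).
From P: X=10, Q=13, F=20 → choose X (10).
From X: Q=23, F=30 → choose Q (23).
From Q: F=7 → choose F (7).
NN route H → T → P → X → Q → F → H costs 76.
Optimal: H → T → F → Q → P → X → H costs 64 (by enumerating all 60 distinct tours).
Excess = 76 − 64 = 12.

The nearest-neighbour route is 12 miles longer than optimal.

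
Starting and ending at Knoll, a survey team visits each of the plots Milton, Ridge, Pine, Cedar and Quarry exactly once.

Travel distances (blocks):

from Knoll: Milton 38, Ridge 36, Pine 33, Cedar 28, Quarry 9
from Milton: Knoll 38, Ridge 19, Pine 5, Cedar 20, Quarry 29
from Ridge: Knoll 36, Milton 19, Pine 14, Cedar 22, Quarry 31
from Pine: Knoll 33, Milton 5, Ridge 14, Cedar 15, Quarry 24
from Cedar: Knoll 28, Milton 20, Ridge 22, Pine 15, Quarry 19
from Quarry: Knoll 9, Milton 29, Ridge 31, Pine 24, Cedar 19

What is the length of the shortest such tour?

With 5 stops there are 5!/2 = 60 distinct round trips (a route and its reverse cost the same).
Knoll→Milton→Ridge→Pine→Cedar→Quarry→Knoll: 38+19+14+15+19+9 = 114
Knoll→Milton→Ridge→Pine→Quarry→Cedar→Knoll: 38+19+14+24+19+28 = 142
Knoll→Milton→Ridge→Cedar→Pine→Quarry→Knoll: 38+19+22+15+24+9 = 127
Knoll→Milton→Ridge→Cedar→Quarry→Pine→Knoll: 38+19+22+19+24+33 = 155
Knoll→Milton→Ridge→Quarry→Pine→Cedar→Knoll: 38+19+31+24+15+28 = 155
Knoll→Milton→Ridge→Quarry→Cedar→Pine→Knoll: 38+19+31+19+15+33 = 155
Knoll→Milton→Pine→Ridge→Cedar→Quarry→Knoll: 38+5+14+22+19+9 = 107
Knoll→Milton→Pine→Ridge→Quarry→Cedar→Knoll: 38+5+14+31+19+28 = 135
Knoll→Milton→Pine→Cedar→Ridge→Quarry→Knoll: 38+5+15+22+31+9 = 120
Knoll→Milton→Pine→Cedar→Quarry→Ridge→Knoll: 38+5+15+19+31+36 = 144
Knoll→Milton→Pine→Quarry→Ridge→Cedar→Knoll: 38+5+24+31+22+28 = 148
Knoll→Milton→Pine→Quarry→Cedar→Ridge→Knoll: 38+5+24+19+22+36 = 144
Knoll→Milton→Cedar→Ridge→Pine→Quarry→Knoll: 38+20+22+14+24+9 = 127
Knoll→Milton→Cedar→Ridge→Quarry→Pine→Knoll: 38+20+22+31+24+33 = 168
… (46 more)
Knoll→Ridge→Milton→Pine→Cedar→Quarry→Knoll: 36+19+5+15+19+9 = 103  ← best
The minimum is 103.
One optimal route: Knoll → Ridge → Milton → Pine → Cedar → Quarry → Knoll (or its reverse).

Minimum total distance: 103 blocks.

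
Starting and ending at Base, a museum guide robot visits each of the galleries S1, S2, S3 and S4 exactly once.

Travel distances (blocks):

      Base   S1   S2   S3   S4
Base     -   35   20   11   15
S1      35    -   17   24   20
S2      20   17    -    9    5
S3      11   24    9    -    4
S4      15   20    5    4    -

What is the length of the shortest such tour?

Shortest round trip = 72 blocks.

Base → S1 → S2 → S3 → S4 → Base: 35+17+9+4+15 = 80
Base → S1 → S2 → S4 → S3 → Base: 35+17+5+4+11 = 72
Base → S1 → S3 → S2 → S4 → Base: 35+24+9+5+15 = 88
Base → S1 → S3 → S4 → S2 → Base: 35+24+4+5+20 = 88
Base → S1 → S4 → S2 → S3 → Base: 35+20+5+9+11 = 80
Base → S1 → S4 → S3 → S2 → Base: 35+20+4+9+20 = 88
Base → S2 → S1 → S3 → S4 → Base: 20+17+24+4+15 = 80
Base → S2 → S1 → S4 → S3 → Base: 20+17+20+4+11 = 72
Base → S2 → S3 → S1 → S4 → Base: 20+9+24+20+15 = 88
Base → S2 → S4 → S1 → S3 → Base: 20+5+20+24+11 = 80
Base → S3 → S1 → S2 → S4 → Base: 11+24+17+5+15 = 72
Base → S3 → S2 → S1 → S4 → Base: 11+9+17+20+15 = 72
The minimum is 72.
One optimal route: Base → S1 → S2 → S4 → S3 → Base (or its reverse).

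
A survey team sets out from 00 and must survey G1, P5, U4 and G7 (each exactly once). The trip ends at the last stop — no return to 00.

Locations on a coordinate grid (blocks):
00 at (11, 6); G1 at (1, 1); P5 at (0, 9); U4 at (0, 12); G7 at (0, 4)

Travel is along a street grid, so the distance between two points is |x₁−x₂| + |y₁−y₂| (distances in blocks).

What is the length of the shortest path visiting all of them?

There are 4! = 24 possible orderings.
00 - G1 - P5 - U4 - G7: 15+9+3+8 = 35
00 - G1 - P5 - G7 - U4: 15+9+5+8 = 37
00 - G1 - U4 - P5 - G7: 15+12+3+5 = 35
00 - G1 - U4 - G7 - P5: 15+12+8+5 = 40
00 - G1 - G7 - P5 - U4: 15+4+5+3 = 27
00 - G1 - G7 - U4 - P5: 15+4+8+3 = 30
00 - P5 - G1 - U4 - G7: 14+9+12+8 = 43
00 - P5 - G1 - G7 - U4: 14+9+4+8 = 35
00 - P5 - U4 - G1 - G7: 14+3+12+4 = 33
00 - P5 - U4 - G7 - G1: 14+3+8+4 = 29
00 - P5 - G7 - G1 - U4: 14+5+4+12 = 35
00 - P5 - G7 - U4 - G1: 14+5+8+12 = 39
00 - U4 - G1 - P5 - G7: 17+12+9+5 = 43
00 - U4 - G1 - G7 - P5: 17+12+4+5 = 38
… (10 more)
The minimum is 27.
One shortest path: 00 → G1 → G7 → P5 → U4.

Shortest open route: 27 blocks.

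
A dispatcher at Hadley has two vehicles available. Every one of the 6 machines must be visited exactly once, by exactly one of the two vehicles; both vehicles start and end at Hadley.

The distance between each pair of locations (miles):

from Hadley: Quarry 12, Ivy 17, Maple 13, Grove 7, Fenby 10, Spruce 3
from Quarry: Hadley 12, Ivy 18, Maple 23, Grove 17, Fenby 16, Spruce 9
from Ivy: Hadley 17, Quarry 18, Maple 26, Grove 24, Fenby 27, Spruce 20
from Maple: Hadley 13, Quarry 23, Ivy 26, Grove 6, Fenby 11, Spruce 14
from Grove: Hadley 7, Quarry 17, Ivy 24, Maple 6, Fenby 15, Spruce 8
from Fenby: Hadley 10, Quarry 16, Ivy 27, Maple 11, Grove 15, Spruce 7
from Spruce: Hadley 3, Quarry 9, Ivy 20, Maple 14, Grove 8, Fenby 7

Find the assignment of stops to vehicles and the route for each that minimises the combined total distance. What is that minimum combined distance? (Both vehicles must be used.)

Minimum combined distance: 81 miles.

Check every non-empty split of the stops between the two vehicles; for each half take its own optimal tour:
  {Quarry} + {Ivy, Maple, Grove, Fenby, Spruce}: 24 + 68 = 92
  {Ivy} + {Quarry, Maple, Grove, Fenby, Spruce}: 34 + 52 = 86
  {Quarry, Ivy} + {Maple, Grove, Fenby, Spruce}: 47 + 34 = 81
  {Maple} + {Quarry, Ivy, Grove, Fenby, Spruce}: 26 + 73 = 99
  {Quarry, Maple} + {Ivy, Grove, Fenby, Spruce}: 48 + 66 = 114
  {Ivy, Maple} + {Quarry, Grove, Fenby, Spruce}: 56 + 50 = 106
  … (31 splits in total)
Best: vehicle 1 Hadley → Quarry → Ivy → Hadley = 47; vehicle 2 Hadley → Grove → Maple → Fenby → Spruce → Hadley = 34; combined 81.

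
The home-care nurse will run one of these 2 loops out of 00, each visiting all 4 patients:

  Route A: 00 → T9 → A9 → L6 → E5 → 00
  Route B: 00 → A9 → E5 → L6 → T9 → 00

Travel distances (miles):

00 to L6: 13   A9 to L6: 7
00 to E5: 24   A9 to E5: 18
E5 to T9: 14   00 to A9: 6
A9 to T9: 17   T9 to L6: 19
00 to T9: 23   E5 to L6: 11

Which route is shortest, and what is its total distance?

Route A: 23 + 17 + 7 + 11 + 24 = 82
Route B: 6 + 18 + 11 + 19 + 23 = 77

Shortest is Route B, total 77 miles.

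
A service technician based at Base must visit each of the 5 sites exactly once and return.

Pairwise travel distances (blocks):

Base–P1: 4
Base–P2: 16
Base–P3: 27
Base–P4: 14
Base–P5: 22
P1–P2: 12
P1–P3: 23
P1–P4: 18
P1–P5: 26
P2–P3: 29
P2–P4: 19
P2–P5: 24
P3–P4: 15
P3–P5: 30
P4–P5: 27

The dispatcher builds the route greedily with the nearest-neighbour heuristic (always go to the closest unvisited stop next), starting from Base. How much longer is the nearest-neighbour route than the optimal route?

Excess over optimum: 3 blocks.

Base: P1=4, P4=14, P2=16, P5=22, P3=27 ⇒ P1
P1: P2=12, P4=18, P3=23, P5=26 ⇒ P2
P2: P4=19, P5=24, P3=29 ⇒ P4
P4: P3=15, P5=27 ⇒ P3
P3: P5=30 ⇒ P5
NN route Base → P1 → P2 → P4 → P3 → P5 → Base costs 102.
Optimal: Base → P1 → P2 → P5 → P3 → P4 → Base costs 99 (by enumerating all 60 distinct tours).
Excess = 102 − 99 = 3.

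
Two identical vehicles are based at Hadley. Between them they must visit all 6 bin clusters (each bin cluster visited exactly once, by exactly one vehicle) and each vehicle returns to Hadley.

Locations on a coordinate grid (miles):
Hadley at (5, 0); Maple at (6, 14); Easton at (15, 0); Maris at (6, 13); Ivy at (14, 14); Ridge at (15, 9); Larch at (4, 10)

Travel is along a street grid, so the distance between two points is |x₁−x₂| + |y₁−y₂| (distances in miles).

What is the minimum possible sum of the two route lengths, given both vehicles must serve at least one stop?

Minimum combined distance: 70 miles.

There are 2^5 − 1 = 31 ways to divide the 6 stops into two non-empty groups. For each, the best each vehicle can do is its own shortest tour through its group:
  {Maple} + {Easton, Maris, Ivy, Ridge, Larch}: 30 + 50 = 80
  {Easton} + {Maple, Maris, Ivy, Ridge, Larch}: 20 + 50 = 70
  {Maple, Easton} + {Maris, Ivy, Ridge, Larch}: 48 + 50 = 98
  {Maris} + {Maple, Easton, Ivy, Ridge, Larch}: 28 + 50 = 78
  {Maple, Maris} + {Easton, Ivy, Ridge, Larch}: 30 + 50 = 80
  {Easton, Maris} + {Maple, Ivy, Ridge, Larch}: 46 + 50 = 96
  … (31 splits in total)
Best: vehicle 1 Hadley → Easton → Hadley = 20; vehicle 2 Hadley → Ridge → Ivy → Maple → Maris → Larch → Hadley = 50; combined 70.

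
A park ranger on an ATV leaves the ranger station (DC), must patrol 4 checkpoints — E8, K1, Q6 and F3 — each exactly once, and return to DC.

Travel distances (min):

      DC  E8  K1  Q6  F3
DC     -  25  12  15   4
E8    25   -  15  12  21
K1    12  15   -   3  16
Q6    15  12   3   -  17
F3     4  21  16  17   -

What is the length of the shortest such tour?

52 min — the shortest possible round trip.

There are 12 distinct closed tours to check (reversals are equivalent).
DC - E8 - K1 - Q6 - F3 - DC: 25+15+3+17+4 = 64
DC - E8 - K1 - F3 - Q6 - DC: 25+15+16+17+15 = 88
DC - E8 - Q6 - K1 - F3 - DC: 25+12+3+16+4 = 60
DC - E8 - Q6 - F3 - K1 - DC: 25+12+17+16+12 = 82
DC - E8 - F3 - K1 - Q6 - DC: 25+21+16+3+15 = 80
DC - E8 - F3 - Q6 - K1 - DC: 25+21+17+3+12 = 78
DC - K1 - E8 - Q6 - F3 - DC: 12+15+12+17+4 = 60
DC - K1 - E8 - F3 - Q6 - DC: 12+15+21+17+15 = 80
DC - K1 - Q6 - E8 - F3 - DC: 12+3+12+21+4 = 52
DC - K1 - F3 - E8 - Q6 - DC: 12+16+21+12+15 = 76
DC - Q6 - E8 - K1 - F3 - DC: 15+12+15+16+4 = 62
DC - Q6 - K1 - E8 - F3 - DC: 15+3+15+21+4 = 58
The minimum is 52.
One optimal route: DC → K1 → Q6 → E8 → F3 → DC (or its reverse).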